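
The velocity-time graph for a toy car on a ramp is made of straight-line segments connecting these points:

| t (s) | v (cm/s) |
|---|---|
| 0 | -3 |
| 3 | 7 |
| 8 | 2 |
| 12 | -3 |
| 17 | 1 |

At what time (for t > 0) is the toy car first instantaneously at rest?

v changes sign on 0–3 s (from -3 to 7); the graph is linear there, so v = 0 at t = 0 + (3)·(3 − 0)/(7 − -3) = 0.9 s.

t = 0.9 s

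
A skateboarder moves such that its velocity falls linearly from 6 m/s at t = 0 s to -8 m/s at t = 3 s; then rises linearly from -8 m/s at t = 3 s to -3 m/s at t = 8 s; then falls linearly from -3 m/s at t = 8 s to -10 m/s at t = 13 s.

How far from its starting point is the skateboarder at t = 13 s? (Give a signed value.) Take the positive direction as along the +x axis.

-63 m

Net displacement equals the area under the velocity-time graph (areas below the axis count negative).
0–3 s: ½(6 + -8)(3) = -3 m
3–8 s: ½(-8 + -3)(5) = -27.5 m
8–13 s: ½(-3 + -10)(5) = -32.5 m
Net displacement = -63 m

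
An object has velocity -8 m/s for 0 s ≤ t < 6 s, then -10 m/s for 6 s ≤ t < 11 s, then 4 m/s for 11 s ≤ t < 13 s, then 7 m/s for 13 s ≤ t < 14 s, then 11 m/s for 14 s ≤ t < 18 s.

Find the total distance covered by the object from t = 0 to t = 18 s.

157 m

Distance (not displacement) is the total path length: add the absolute areas under v-t.
0–6 s: |-8| × 6 = 48 m
6–11 s: |-10| × 5 = 50 m
11–13 s: |4| × 2 = 8 m
13–14 s: |7| × 1 = 7 m
14–18 s: |11| × 4 = 44 m
Total distance = 157 m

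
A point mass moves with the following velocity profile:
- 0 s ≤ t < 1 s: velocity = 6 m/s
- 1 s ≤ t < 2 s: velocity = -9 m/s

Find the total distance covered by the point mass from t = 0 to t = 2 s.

15 m

Distance (not displacement) is the total path length: add the absolute areas under v-t.
0–1 s: |6| × 1 = 6 m
1–2 s: |-9| × 1 = 9 m
Total distance = 15 m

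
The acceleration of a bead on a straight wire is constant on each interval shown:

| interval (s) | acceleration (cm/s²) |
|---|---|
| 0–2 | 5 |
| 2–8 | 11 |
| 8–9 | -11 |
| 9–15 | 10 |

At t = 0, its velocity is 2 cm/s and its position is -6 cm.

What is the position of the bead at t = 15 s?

932.5 cm

On each constant-a segment, Δv = aΔt and Δx = v₀Δt + ½aΔt²; chain segment to segment.
0–2 s: v starts 2 cm/s; Δx = 2·2 + ½·5·2² = 14 cm; v ends 12 cm/s.
2–8 s: v starts 12 cm/s; Δx = 12·6 + ½·11·6² = 270 cm; v ends 78 cm/s.
8–9 s: v starts 78 cm/s; Δx = 78·1 + ½·-11·1² = 72.5 cm; v ends 67 cm/s.
9–15 s: v starts 67 cm/s; Δx = 67·6 + ½·10·6² = 582 cm; v ends 127 cm/s.
x(15) = -6 + Σ Δx = 932.5 cm.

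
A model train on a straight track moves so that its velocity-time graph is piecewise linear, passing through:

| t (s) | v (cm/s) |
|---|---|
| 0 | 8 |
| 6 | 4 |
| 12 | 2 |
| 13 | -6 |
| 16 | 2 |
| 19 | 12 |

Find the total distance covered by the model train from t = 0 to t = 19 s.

Distance (not displacement) is the total path length: add the absolute areas under v-t.
0–6 s: |½(8 + 4)(6)| = 36 cm
6–12 s: |½(4 + 2)(6)| = 18 cm
12–13 s: v = 0 at t = 12.25 s; triangle areas 0.25 + 2.25 = 2.5 cm
13–16 s: v = 0 at t = 15.25 s; triangle areas 6.75 + 0.75 = 7.5 cm
16–19 s: |½(2 + 12)(3)| = 21 cm
Total distance = 85 cm

85 cm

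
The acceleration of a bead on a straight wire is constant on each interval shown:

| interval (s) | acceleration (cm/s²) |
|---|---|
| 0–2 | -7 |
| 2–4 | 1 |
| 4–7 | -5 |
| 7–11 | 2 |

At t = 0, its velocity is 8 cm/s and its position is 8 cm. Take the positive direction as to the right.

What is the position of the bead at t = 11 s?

-94.5 cm

On each constant-a segment, Δv = aΔt and Δx = v₀Δt + ½aΔt²; chain segment to segment.
0–2 s: v starts 8 cm/s; Δx = 8·2 + ½·-7·2² = 2 cm; v ends -6 cm/s.
2–4 s: v starts -6 cm/s; Δx = -6·2 + ½·1·2² = -10 cm; v ends -4 cm/s.
4–7 s: v starts -4 cm/s; Δx = -4·3 + ½·-5·3² = -34.5 cm; v ends -19 cm/s.
7–11 s: v starts -19 cm/s; Δx = -19·4 + ½·2·4² = -60 cm; v ends -11 cm/s.
x(11) = 8 + Σ Δx = -94.5 cm.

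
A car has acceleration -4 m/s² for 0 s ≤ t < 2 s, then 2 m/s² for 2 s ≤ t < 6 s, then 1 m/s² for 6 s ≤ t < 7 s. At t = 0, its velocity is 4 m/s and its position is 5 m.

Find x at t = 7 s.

9.5 m

On each constant-a segment, Δv = aΔt and Δx = v₀Δt + ½aΔt²; chain segment to segment.
0–2 s: v starts 4 m/s; Δx = 4·2 + ½·-4·2² = 0 m; v ends -4 m/s.
2–6 s: v starts -4 m/s; Δx = -4·4 + ½·2·4² = 0 m; v ends 4 m/s.
6–7 s: v starts 4 m/s; Δx = 4·1 + ½·1·1² = 4.5 m; v ends 5 m/s.
x(7) = 5 + Σ Δx = 9.5 m.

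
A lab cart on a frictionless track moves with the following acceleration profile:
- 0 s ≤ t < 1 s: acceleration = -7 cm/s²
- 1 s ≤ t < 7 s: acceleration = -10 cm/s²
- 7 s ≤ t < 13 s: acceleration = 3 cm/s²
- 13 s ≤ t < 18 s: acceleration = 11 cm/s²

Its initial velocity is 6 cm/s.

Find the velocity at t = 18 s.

12 cm/s

Δv equals the area under the a-t graph; then v = v₀ + Δv.
0–1 s: -7 × 1 = -7 cm/s
1–7 s: -10 × 6 = -60 cm/s
7–13 s: 3 × 6 = 18 cm/s
13–18 s: 11 × 5 = 55 cm/s
Δv = 6 cm/s, so v(18) = 6 + (6) = 12 cm/s.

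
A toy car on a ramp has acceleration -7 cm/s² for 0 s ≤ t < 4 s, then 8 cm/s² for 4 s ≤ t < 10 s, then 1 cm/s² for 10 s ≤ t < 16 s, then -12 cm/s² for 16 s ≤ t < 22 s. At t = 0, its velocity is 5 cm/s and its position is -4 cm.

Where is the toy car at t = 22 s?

104 cm

On each constant-a segment, Δv = aΔt and Δx = v₀Δt + ½aΔt²; chain segment to segment.
0–4 s: v starts 5 cm/s; Δx = 5·4 + ½·-7·4² = -36 cm; v ends -23 cm/s.
4–10 s: v starts -23 cm/s; Δx = -23·6 + ½·8·6² = 6 cm; v ends 25 cm/s.
10–16 s: v starts 25 cm/s; Δx = 25·6 + ½·1·6² = 168 cm; v ends 31 cm/s.
16–22 s: v starts 31 cm/s; Δx = 31·6 + ½·-12·6² = -30 cm; v ends -41 cm/s.
x(22) = -4 + Σ Δx = 104 cm.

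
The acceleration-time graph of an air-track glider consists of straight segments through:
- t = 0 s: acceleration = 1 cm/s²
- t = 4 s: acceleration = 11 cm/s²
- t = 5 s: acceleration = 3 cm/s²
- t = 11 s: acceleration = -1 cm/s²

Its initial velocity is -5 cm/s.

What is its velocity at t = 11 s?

Δv equals the area under the a-t graph; then v = v₀ + Δv.
0–4 s: ½(1 + 11)(4) = 24 cm/s
4–5 s: ½(11 + 3)(1) = 7 cm/s
5–11 s: ½(3 + -1)(6) = 6 cm/s
Δv = 37 cm/s, so v(11) = -5 + (37) = 32 cm/s.

32 cm/s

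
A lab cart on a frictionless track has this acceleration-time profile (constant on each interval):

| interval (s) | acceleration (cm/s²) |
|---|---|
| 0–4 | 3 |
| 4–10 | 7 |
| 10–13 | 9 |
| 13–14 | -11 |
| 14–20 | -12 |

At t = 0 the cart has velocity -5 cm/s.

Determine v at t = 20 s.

Δv equals the area under the a-t graph; then v = v₀ + Δv.
0–4 s: 3 × 4 = 12 cm/s
4–10 s: 7 × 6 = 42 cm/s
10–13 s: 9 × 3 = 27 cm/s
13–14 s: -11 × 1 = -11 cm/s
14–20 s: -12 × 6 = -72 cm/s
Δv = -2 cm/s, so v(20) = -5 + (-2) = -7 cm/s.

-7 cm/s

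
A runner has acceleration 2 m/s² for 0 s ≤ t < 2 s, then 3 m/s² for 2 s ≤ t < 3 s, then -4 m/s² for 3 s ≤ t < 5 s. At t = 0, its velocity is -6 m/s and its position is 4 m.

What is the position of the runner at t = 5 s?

On each constant-a segment, Δv = aΔt and Δx = v₀Δt + ½aΔt²; chain segment to segment.
0–2 s: v starts -6 m/s; Δx = -6·2 + ½·2·2² = -8 m; v ends -2 m/s.
2–3 s: v starts -2 m/s; Δx = -2·1 + ½·3·1² = -0.5 m; v ends 1 m/s.
3–5 s: v starts 1 m/s; Δx = 1·2 + ½·-4·2² = -6 m; v ends -7 m/s.
x(5) = 4 + Σ Δx = -10.5 m.

-10.5 m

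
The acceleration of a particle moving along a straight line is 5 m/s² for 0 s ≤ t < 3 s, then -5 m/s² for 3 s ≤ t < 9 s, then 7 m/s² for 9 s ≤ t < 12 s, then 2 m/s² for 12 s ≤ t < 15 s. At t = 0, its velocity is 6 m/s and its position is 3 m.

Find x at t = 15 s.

129 m

On each constant-a segment, Δv = aΔt and Δx = v₀Δt + ½aΔt²; chain segment to segment.
0–3 s: v starts 6 m/s; Δx = 6·3 + ½·5·3² = 40.5 m; v ends 21 m/s.
3–9 s: v starts 21 m/s; Δx = 21·6 + ½·-5·6² = 36 m; v ends -9 m/s.
9–12 s: v starts -9 m/s; Δx = -9·3 + ½·7·3² = 4.5 m; v ends 12 m/s.
12–15 s: v starts 12 m/s; Δx = 12·3 + ½·2·3² = 45 m; v ends 18 m/s.
x(15) = 3 + Σ Δx = 129 m.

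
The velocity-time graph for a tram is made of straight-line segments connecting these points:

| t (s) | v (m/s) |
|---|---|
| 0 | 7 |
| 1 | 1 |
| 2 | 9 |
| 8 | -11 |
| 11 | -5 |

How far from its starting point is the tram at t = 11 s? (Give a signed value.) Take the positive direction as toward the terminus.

-21 m

Net displacement equals the area under the velocity-time graph (areas below the axis count negative).
0–1 s: ½(7 + 1)(1) = 4 m
1–2 s: ½(1 + 9)(1) = 5 m
2–8 s: ½(9 + -11)(6) = -6 m
8–11 s: ½(-11 + -5)(3) = -24 m
Net displacement = -21 m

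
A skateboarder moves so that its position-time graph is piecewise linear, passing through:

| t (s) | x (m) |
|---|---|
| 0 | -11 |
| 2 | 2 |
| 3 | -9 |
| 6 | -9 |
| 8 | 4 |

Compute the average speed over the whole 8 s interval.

4.625 m/s

Average speed = (total path length)/(elapsed time); on a piecewise-linear x-t graph the path length is Σ|Δx|.
0–2 s: |Δx| = |2 − -11| = 13 m
2–3 s: |Δx| = |-9 − 2| = 11 m
3–6 s: |Δx| = |-9 − -9| = 0 m
6–8 s: |Δx| = |4 − -9| = 13 m
Total path = 37 m; average speed = 37/8 = 4.625 m/s.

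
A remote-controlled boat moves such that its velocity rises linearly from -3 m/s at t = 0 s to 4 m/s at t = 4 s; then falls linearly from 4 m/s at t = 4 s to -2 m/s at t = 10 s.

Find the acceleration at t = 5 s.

-1 m/s²

Acceleration is the slope of the v-t graph on 4–10 s: (-2 − 4)/(10 − 4) = -1 m/s².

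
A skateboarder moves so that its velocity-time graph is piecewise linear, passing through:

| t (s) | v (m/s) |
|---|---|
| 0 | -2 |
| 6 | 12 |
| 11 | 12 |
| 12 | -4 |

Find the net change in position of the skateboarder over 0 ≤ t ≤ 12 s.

94 m

Net displacement equals the area under the velocity-time graph (areas below the axis count negative).
0–6 s: ½(-2 + 12)(6) = 30 m
6–11 s: 12 × 5 = 60 m
11–12 s: ½(12 + -4)(1) = 4 m
Net displacement = 94 m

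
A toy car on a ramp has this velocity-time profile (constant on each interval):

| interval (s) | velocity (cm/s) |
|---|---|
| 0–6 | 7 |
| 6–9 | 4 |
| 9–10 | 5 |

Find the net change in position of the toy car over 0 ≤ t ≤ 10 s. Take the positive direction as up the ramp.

59 cm

Displacement is the signed area under the v-t curve.
0–6 s: 7 × 6 = 42 cm
6–9 s: 4 × 3 = 12 cm
9–10 s: 5 × 1 = 5 cm
Net displacement = 59 cm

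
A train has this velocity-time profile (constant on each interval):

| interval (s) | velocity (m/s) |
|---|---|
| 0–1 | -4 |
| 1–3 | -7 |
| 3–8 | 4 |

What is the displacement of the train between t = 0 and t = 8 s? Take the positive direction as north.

Net displacement equals the area under the velocity-time graph (areas below the axis count negative).
0–1 s: -4 × 1 = -4 m
1–3 s: -7 × 2 = -14 m
3–8 s: 4 × 5 = 20 m
Net displacement = 2 m

2 m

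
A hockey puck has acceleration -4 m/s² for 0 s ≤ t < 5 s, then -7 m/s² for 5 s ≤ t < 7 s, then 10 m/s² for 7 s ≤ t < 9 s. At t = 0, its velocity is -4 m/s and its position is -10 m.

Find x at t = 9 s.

-198 m

On each constant-a segment, Δv = aΔt and Δx = v₀Δt + ½aΔt²; chain segment to segment.
0–5 s: v starts -4 m/s; Δx = -4·5 + ½·-4·5² = -70 m; v ends -24 m/s.
5–7 s: v starts -24 m/s; Δx = -24·2 + ½·-7·2² = -62 m; v ends -38 m/s.
7–9 s: v starts -38 m/s; Δx = -38·2 + ½·10·2² = -56 m; v ends -18 m/s.
x(9) = -10 + Σ Δx = -198 m.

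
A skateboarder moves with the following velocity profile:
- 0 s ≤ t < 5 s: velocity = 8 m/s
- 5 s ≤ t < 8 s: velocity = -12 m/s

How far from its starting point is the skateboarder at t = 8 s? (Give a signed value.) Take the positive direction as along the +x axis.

4 m

Net displacement equals the area under the velocity-time graph (areas below the axis count negative).
0–5 s: 8 × 5 = 40 m
5–8 s: -12 × 3 = -36 m
Net displacement = 4 m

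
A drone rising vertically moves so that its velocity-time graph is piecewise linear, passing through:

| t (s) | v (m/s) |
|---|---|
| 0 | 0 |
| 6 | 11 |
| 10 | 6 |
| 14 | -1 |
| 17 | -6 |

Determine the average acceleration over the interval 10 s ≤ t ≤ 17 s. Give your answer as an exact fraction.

-12/7 m/s²

Average acceleration = Δv/Δt = (-6 − 6)/(17 − 10) = -12/7 m/s².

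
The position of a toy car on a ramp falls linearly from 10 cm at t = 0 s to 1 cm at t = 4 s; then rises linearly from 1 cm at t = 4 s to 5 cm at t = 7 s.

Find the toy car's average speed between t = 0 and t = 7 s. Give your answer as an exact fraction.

Average speed = (total path length)/(elapsed time); on a piecewise-linear x-t graph the path length is Σ|Δx|.
0–4 s: |Δx| = |1 − 10| = 9 cm
4–7 s: |Δx| = |5 − 1| = 4 cm
Total path = 13 cm; average speed = 13/7 = 13/7 cm/s.

13/7 cm/s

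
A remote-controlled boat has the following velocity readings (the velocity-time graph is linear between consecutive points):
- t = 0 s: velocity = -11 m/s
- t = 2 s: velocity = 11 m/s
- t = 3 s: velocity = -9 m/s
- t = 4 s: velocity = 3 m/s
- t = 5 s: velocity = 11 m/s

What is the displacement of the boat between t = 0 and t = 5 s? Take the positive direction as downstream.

5 m

Displacement is the signed area under the v-t curve.
0–2 s: ½(-11 + 11)(2) = 0 m
2–3 s: ½(11 + -9)(1) = 1 m
3–4 s: ½(-9 + 3)(1) = -3 m
4–5 s: ½(3 + 11)(1) = 7 m
Net displacement = 5 m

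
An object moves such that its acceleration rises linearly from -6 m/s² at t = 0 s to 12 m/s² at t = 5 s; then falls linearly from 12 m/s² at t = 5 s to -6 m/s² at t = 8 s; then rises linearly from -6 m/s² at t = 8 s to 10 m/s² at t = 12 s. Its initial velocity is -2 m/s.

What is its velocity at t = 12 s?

Δv equals the area under the a-t graph; then v = v₀ + Δv.
0–5 s: ½(-6 + 12)(5) = 15 m/s
5–8 s: ½(12 + -6)(3) = 9 m/s
8–12 s: ½(-6 + 10)(4) = 8 m/s
Δv = 32 m/s, so v(12) = -2 + (32) = 30 m/s.

30 m/s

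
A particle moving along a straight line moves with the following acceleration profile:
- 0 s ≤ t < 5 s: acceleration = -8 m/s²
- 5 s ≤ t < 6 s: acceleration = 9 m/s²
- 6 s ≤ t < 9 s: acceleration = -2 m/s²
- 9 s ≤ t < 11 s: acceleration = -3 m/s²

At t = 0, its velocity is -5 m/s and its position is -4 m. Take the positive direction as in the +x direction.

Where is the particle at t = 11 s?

On each constant-a segment, Δv = aΔt and Δx = v₀Δt + ½aΔt²; chain segment to segment.
0–5 s: v starts -5 m/s; Δx = -5·5 + ½·-8·5² = -125 m; v ends -45 m/s.
5–6 s: v starts -45 m/s; Δx = -45·1 + ½·9·1² = -40.5 m; v ends -36 m/s.
6–9 s: v starts -36 m/s; Δx = -36·3 + ½·-2·3² = -117 m; v ends -42 m/s.
9–11 s: v starts -42 m/s; Δx = -42·2 + ½·-3·2² = -90 m; v ends -48 m/s.
x(11) = -4 + Σ Δx = -376.5 m.

-376.5 m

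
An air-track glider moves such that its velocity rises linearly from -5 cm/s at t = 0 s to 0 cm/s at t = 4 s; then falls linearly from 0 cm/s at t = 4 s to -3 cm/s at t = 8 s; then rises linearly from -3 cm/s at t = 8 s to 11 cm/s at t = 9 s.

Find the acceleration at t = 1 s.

Acceleration is the slope of the v-t graph on 0–4 s: (0 − -5)/(4 − 0) = 1.25 cm/s².

1.25 cm/s²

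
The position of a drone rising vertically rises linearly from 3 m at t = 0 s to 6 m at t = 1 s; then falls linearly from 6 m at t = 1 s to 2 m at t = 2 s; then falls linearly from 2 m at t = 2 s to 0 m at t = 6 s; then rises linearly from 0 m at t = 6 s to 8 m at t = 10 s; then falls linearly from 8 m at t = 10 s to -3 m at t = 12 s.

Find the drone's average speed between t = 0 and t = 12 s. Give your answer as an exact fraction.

7/3 m/s

Average speed = (total path length)/(elapsed time); on a piecewise-linear x-t graph the path length is Σ|Δx|.
0–1 s: |Δx| = |6 − 3| = 3 m
1–2 s: |Δx| = |2 − 6| = 4 m
2–6 s: |Δx| = |0 − 2| = 2 m
6–10 s: |Δx| = |8 − 0| = 8 m
10–12 s: |Δx| = |-3 − 8| = 11 m
Total path = 28 m; average speed = 28/12 = 7/3 m/s.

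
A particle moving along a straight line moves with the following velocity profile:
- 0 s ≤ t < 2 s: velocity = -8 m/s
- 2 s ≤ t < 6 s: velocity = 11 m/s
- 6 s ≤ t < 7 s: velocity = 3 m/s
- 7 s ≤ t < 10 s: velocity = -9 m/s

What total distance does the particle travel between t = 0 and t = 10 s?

Total distance travelled is ∫|v| dt — sum the magnitudes of each area piece.
0–2 s: |-8| × 2 = 16 m
2–6 s: |11| × 4 = 44 m
6–7 s: |3| × 1 = 3 m
7–10 s: |-9| × 3 = 27 m
Total distance = 90 m

90 m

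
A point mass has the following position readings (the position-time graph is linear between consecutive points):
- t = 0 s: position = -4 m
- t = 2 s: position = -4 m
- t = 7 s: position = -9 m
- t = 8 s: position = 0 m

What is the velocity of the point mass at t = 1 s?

0 m/s

Velocity is the slope of the x-t graph on 0–2 s: (-4 − -4)/(2 − 0) = 0 m/s.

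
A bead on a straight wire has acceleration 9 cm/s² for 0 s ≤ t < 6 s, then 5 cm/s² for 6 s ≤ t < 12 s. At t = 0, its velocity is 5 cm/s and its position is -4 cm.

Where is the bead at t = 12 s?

632 cm

On each constant-a segment, Δv = aΔt and Δx = v₀Δt + ½aΔt²; chain segment to segment.
0–6 s: v starts 5 cm/s; Δx = 5·6 + ½·9·6² = 192 cm; v ends 59 cm/s.
6–12 s: v starts 59 cm/s; Δx = 59·6 + ½·5·6² = 444 cm; v ends 89 cm/s.
x(12) = -4 + Σ Δx = 632 cm.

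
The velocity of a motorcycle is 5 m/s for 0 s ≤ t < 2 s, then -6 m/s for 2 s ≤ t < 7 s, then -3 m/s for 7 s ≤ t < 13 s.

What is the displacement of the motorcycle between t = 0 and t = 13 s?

Net displacement equals the area under the velocity-time graph (areas below the axis count negative).
0–2 s: 5 × 2 = 10 m
2–7 s: -6 × 5 = -30 m
7–13 s: -3 × 6 = -18 m
Net displacement = -38 m

-38 m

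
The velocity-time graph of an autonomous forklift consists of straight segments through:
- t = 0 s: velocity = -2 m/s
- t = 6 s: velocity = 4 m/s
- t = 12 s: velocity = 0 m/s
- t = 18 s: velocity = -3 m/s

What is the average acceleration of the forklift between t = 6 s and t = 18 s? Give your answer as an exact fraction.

-7/12 m/s²

Average acceleration = Δv/Δt = (-3 − 4)/(18 − 6) = -7/12 m/s².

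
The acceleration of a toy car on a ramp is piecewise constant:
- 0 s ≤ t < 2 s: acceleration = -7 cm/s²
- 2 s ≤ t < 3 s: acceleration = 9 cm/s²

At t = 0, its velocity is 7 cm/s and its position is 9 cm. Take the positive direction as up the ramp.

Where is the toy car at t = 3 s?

On each constant-a segment, Δv = aΔt and Δx = v₀Δt + ½aΔt²; chain segment to segment.
0–2 s: v starts 7 cm/s; Δx = 7·2 + ½·-7·2² = 0 cm; v ends -7 cm/s.
2–3 s: v starts -7 cm/s; Δx = -7·1 + ½·9·1² = -2.5 cm; v ends 2 cm/s.
x(3) = 9 + Σ Δx = 6.5 cm.

6.5 cm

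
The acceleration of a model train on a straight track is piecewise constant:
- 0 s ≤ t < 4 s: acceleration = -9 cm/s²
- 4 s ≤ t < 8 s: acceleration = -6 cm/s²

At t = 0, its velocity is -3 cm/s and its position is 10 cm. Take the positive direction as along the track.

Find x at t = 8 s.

-278 cm

On each constant-a segment, Δv = aΔt and Δx = v₀Δt + ½aΔt²; chain segment to segment.
0–4 s: v starts -3 cm/s; Δx = -3·4 + ½·-9·4² = -84 cm; v ends -39 cm/s.
4–8 s: v starts -39 cm/s; Δx = -39·4 + ½·-6·4² = -204 cm; v ends -63 cm/s.
x(8) = 10 + Σ Δx = -278 cm.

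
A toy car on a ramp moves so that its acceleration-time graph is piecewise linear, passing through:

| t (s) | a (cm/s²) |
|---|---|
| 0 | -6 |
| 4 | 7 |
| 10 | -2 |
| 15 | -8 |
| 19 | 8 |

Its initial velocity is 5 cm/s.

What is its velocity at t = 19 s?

Δv equals the area under the a-t graph; then v = v₀ + Δv.
0–4 s: ½(-6 + 7)(4) = 2 cm/s
4–10 s: ½(7 + -2)(6) = 15 cm/s
10–15 s: ½(-2 + -8)(5) = -25 cm/s
15–19 s: ½(-8 + 8)(4) = 0 cm/s
Δv = -8 cm/s, so v(19) = 5 + (-8) = -3 cm/s.

-3 cm/s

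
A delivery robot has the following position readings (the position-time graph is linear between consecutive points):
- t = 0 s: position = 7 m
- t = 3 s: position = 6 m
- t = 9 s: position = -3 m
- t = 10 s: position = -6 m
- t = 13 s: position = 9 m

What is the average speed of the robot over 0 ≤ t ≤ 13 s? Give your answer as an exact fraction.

28/13 m/s

Average speed = (total path length)/(elapsed time); on a piecewise-linear x-t graph the path length is Σ|Δx|.
0–3 s: |Δx| = |6 − 7| = 1 m
3–9 s: |Δx| = |-3 − 6| = 9 m
9–10 s: |Δx| = |-6 − -3| = 3 m
10–13 s: |Δx| = |9 − -6| = 15 m
Total path = 28 m; average speed = 28/13 = 28/13 m/s.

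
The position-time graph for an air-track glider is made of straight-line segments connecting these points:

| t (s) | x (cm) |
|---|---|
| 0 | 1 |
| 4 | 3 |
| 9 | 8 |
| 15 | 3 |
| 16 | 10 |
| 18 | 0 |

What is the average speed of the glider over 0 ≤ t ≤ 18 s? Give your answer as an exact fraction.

Average speed = (total path length)/(elapsed time); on a piecewise-linear x-t graph the path length is Σ|Δx|.
0–4 s: |Δx| = |3 − 1| = 2 cm
4–9 s: |Δx| = |8 − 3| = 5 cm
9–15 s: |Δx| = |3 − 8| = 5 cm
15–16 s: |Δx| = |10 − 3| = 7 cm
16–18 s: |Δx| = |0 − 10| = 10 cm
Total path = 29 cm; average speed = 29/18 = 29/18 cm/s.

29/18 cm/s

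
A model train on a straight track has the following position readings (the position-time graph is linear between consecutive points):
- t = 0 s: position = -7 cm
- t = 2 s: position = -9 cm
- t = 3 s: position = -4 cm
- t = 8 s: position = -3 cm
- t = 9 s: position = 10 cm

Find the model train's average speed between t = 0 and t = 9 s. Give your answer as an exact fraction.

Average speed = (total path length)/(elapsed time); on a piecewise-linear x-t graph the path length is Σ|Δx|.
0–2 s: |Δx| = |-9 − -7| = 2 cm
2–3 s: |Δx| = |-4 − -9| = 5 cm
3–8 s: |Δx| = |-3 − -4| = 1 cm
8–9 s: |Δx| = |10 − -3| = 13 cm
Total path = 21 cm; average speed = 21/9 = 7/3 cm/s.

7/3 cm/s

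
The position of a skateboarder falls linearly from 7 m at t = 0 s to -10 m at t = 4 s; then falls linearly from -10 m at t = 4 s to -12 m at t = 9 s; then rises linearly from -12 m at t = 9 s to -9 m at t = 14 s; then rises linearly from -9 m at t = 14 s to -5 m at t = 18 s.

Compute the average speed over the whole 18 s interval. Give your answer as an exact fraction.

Average speed = (total path length)/(elapsed time); on a piecewise-linear x-t graph the path length is Σ|Δx|.
0–4 s: |Δx| = |-10 − 7| = 17 m
4–9 s: |Δx| = |-12 − -10| = 2 m
9–14 s: |Δx| = |-9 − -12| = 3 m
14–18 s: |Δx| = |-5 − -9| = 4 m
Total path = 26 m; average speed = 26/18 = 13/9 m/s.

13/9 m/s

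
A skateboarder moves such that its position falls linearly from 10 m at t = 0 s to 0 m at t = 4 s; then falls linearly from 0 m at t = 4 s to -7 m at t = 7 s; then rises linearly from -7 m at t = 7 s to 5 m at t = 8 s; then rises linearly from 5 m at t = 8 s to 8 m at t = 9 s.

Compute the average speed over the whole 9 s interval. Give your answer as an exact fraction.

32/9 m/s

Average speed = (total path length)/(elapsed time); on a piecewise-linear x-t graph the path length is Σ|Δx|.
0–4 s: |Δx| = |0 − 10| = 10 m
4–7 s: |Δx| = |-7 − 0| = 7 m
7–8 s: |Δx| = |5 − -7| = 12 m
8–9 s: |Δx| = |8 − 5| = 3 m
Total path = 32 m; average speed = 32/9 = 32/9 m/s.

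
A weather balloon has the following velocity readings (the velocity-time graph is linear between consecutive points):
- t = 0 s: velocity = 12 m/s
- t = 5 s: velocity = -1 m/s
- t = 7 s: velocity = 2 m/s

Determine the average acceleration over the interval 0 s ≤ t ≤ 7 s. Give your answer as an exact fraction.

Average acceleration = Δv/Δt = (2 − 12)/(7 − 0) = -10/7 m/s².

-10/7 m/s²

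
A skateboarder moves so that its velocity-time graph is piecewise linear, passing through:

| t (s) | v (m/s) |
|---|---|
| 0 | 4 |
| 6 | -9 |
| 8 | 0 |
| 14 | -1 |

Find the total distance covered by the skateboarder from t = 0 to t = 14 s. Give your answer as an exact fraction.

447/13 m

Total distance travelled is ∫|v| dt — sum the magnitudes of each area piece.
0–6 s: v = 0 at t = 24/13 s; triangle areas 48/13 + 243/13 = 291/13 m
6–8 s: |½(-9 + 0)(2)| = 9 m
8–14 s: |½(0 + -1)(6)| = 3 m
Total distance = 447/13 m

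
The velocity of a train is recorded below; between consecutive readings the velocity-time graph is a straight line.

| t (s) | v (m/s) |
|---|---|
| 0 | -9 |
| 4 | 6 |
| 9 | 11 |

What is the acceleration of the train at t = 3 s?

Acceleration is the slope of the v-t graph on 0–4 s: (6 − -9)/(4 − 0) = 3.75 m/s².

3.75 m/s²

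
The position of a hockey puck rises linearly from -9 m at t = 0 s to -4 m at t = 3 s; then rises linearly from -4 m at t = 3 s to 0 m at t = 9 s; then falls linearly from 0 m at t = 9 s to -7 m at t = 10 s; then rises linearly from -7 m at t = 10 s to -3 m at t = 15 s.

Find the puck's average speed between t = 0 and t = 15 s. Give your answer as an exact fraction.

Average speed = (total path length)/(elapsed time); on a piecewise-linear x-t graph the path length is Σ|Δx|.
0–3 s: |Δx| = |-4 − -9| = 5 m
3–9 s: |Δx| = |0 − -4| = 4 m
9–10 s: |Δx| = |-7 − 0| = 7 m
10–15 s: |Δx| = |-3 − -7| = 4 m
Total path = 20 m; average speed = 20/15 = 4/3 m/s.

4/3 m/s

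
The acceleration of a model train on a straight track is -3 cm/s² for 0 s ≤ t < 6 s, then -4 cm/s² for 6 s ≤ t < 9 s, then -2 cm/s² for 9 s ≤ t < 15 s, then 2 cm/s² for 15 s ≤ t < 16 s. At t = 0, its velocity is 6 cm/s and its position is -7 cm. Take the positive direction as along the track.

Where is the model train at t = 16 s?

On each constant-a segment, Δv = aΔt and Δx = v₀Δt + ½aΔt²; chain segment to segment.
0–6 s: v starts 6 cm/s; Δx = 6·6 + ½·-3·6² = -18 cm; v ends -12 cm/s.
6–9 s: v starts -12 cm/s; Δx = -12·3 + ½·-4·3² = -54 cm; v ends -24 cm/s.
9–15 s: v starts -24 cm/s; Δx = -24·6 + ½·-2·6² = -180 cm; v ends -36 cm/s.
15–16 s: v starts -36 cm/s; Δx = -36·1 + ½·2·1² = -35 cm; v ends -34 cm/s.
x(16) = -7 + Σ Δx = -294 cm.

-294 cm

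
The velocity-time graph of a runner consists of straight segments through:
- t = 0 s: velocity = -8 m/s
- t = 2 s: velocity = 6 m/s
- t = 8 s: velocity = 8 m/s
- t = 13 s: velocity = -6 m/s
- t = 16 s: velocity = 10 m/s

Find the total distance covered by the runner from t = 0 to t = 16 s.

79.75 m

Distance (not displacement) is the total path length: add the absolute areas under v-t.
0–2 s: v = 0 at t = 8/7 s; triangle areas 32/7 + 18/7 = 50/7 m
2–8 s: |½(6 + 8)(6)| = 42 m
8–13 s: v = 0 at t = 76/7 s; triangle areas 80/7 + 45/7 = 125/7 m
13–16 s: v = 0 at t = 14.125 s; triangle areas 3.375 + 9.375 = 12.75 m
Total distance = 79.75 m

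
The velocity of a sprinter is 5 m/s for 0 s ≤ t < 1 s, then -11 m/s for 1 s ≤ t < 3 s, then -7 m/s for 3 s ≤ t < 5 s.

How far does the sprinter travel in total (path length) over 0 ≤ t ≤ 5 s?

41 m

Distance (not displacement) is the total path length: add the absolute areas under v-t.
0–1 s: |5| × 1 = 5 m
1–3 s: |-11| × 2 = 22 m
3–5 s: |-7| × 2 = 14 m
Total distance = 41 m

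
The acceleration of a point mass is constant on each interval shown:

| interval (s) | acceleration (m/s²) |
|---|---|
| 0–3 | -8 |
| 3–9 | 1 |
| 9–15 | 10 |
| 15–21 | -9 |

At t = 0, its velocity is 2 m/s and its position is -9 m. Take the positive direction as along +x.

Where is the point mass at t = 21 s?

On each constant-a segment, Δv = aΔt and Δx = v₀Δt + ½aΔt²; chain segment to segment.
0–3 s: v starts 2 m/s; Δx = 2·3 + ½·-8·3² = -30 m; v ends -22 m/s.
3–9 s: v starts -22 m/s; Δx = -22·6 + ½·1·6² = -114 m; v ends -16 m/s.
9–15 s: v starts -16 m/s; Δx = -16·6 + ½·10·6² = 84 m; v ends 44 m/s.
15–21 s: v starts 44 m/s; Δx = 44·6 + ½·-9·6² = 102 m; v ends -10 m/s.
x(21) = -9 + Σ Δx = 33 m.

33 m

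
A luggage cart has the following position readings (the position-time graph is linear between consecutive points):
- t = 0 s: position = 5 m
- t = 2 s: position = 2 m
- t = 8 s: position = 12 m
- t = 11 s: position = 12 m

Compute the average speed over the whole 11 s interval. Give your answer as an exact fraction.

Average speed = (total path length)/(elapsed time); on a piecewise-linear x-t graph the path length is Σ|Δx|.
0–2 s: |Δx| = |2 − 5| = 3 m
2–8 s: |Δx| = |12 − 2| = 10 m
8–11 s: |Δx| = |12 − 12| = 0 m
Total path = 13 m; average speed = 13/11 = 13/11 m/s.

13/11 m/s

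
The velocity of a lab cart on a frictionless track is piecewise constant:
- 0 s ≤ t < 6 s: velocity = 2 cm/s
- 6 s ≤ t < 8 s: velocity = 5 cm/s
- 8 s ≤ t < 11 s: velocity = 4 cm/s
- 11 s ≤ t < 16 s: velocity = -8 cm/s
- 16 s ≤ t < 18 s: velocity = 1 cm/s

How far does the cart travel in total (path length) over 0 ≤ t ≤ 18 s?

76 cm

Distance (not displacement) is the total path length: add the absolute areas under v-t.
0–6 s: |2| × 6 = 12 cm
6–8 s: |5| × 2 = 10 cm
8–11 s: |4| × 3 = 12 cm
11–16 s: |-8| × 5 = 40 cm
16–18 s: |1| × 2 = 2 cm
Total distance = 76 cm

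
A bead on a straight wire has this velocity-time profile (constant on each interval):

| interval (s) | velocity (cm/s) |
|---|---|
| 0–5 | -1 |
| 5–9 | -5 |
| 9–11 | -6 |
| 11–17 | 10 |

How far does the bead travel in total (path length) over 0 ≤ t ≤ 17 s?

97 cm

Distance (not displacement) is the total path length: add the absolute areas under v-t.
0–5 s: |-1| × 5 = 5 cm
5–9 s: |-5| × 4 = 20 cm
9–11 s: |-6| × 2 = 12 cm
11–17 s: |10| × 6 = 60 cm
Total distance = 97 cm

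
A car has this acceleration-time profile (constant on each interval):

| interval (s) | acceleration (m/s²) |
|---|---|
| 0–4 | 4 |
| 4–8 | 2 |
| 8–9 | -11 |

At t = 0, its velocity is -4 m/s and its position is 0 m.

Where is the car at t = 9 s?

94.5 m

On each constant-a segment, Δv = aΔt and Δx = v₀Δt + ½aΔt²; chain segment to segment.
0–4 s: v starts -4 m/s; Δx = -4·4 + ½·4·4² = 16 m; v ends 12 m/s.
4–8 s: v starts 12 m/s; Δx = 12·4 + ½·2·4² = 64 m; v ends 20 m/s.
8–9 s: v starts 20 m/s; Δx = 20·1 + ½·-11·1² = 14.5 m; v ends 9 m/s.
x(9) = 0 + Σ Δx = 94.5 m.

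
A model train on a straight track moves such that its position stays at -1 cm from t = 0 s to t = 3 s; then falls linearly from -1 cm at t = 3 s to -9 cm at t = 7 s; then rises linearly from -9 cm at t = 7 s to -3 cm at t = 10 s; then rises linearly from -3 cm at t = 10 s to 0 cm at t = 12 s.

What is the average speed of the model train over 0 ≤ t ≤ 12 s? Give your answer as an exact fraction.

17/12 cm/s

Average speed = (total path length)/(elapsed time); on a piecewise-linear x-t graph the path length is Σ|Δx|.
0–3 s: |Δx| = |-1 − -1| = 0 cm
3–7 s: |Δx| = |-9 − -1| = 8 cm
7–10 s: |Δx| = |-3 − -9| = 6 cm
10–12 s: |Δx| = |0 − -3| = 3 cm
Total path = 17 cm; average speed = 17/12 = 17/12 cm/s.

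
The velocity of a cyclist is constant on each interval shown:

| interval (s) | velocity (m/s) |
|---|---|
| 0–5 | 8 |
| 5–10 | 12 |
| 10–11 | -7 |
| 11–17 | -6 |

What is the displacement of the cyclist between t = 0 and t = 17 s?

Net displacement equals the area under the velocity-time graph (areas below the axis count negative).
0–5 s: 8 × 5 = 40 m
5–10 s: 12 × 5 = 60 m
10–11 s: -7 × 1 = -7 m
11–17 s: -6 × 6 = -36 m
Net displacement = 57 m

57 m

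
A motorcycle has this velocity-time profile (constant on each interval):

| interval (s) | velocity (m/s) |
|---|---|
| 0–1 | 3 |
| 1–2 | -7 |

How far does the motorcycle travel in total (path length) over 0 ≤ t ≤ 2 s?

Total distance travelled is ∫|v| dt — sum the magnitudes of each area piece.
0–1 s: |3| × 1 = 3 m
1–2 s: |-7| × 1 = 7 m
Total distance = 10 m

10 m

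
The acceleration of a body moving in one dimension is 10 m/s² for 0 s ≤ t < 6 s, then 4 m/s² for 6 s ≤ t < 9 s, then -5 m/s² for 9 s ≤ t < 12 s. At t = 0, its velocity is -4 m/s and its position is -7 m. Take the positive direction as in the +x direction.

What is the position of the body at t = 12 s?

516.5 m

On each constant-a segment, Δv = aΔt and Δx = v₀Δt + ½aΔt²; chain segment to segment.
0–6 s: v starts -4 m/s; Δx = -4·6 + ½·10·6² = 156 m; v ends 56 m/s.
6–9 s: v starts 56 m/s; Δx = 56·3 + ½·4·3² = 186 m; v ends 68 m/s.
9–12 s: v starts 68 m/s; Δx = 68·3 + ½·-5·3² = 181.5 m; v ends 53 m/s.
x(12) = -7 + Σ Δx = 516.5 m.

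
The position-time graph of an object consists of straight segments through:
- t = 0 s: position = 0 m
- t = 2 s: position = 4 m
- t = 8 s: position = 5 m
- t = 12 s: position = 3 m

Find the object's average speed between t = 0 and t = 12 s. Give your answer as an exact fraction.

7/12 m/s

Average speed = (total path length)/(elapsed time); on a piecewise-linear x-t graph the path length is Σ|Δx|.
0–2 s: |Δx| = |4 − 0| = 4 m
2–8 s: |Δx| = |5 − 4| = 1 m
8–12 s: |Δx| = |3 − 5| = 2 m
Total path = 7 m; average speed = 7/12 = 7/12 m/s.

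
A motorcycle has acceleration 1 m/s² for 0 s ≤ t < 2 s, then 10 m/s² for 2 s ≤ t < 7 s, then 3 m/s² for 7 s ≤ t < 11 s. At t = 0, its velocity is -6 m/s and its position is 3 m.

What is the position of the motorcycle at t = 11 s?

306 m

On each constant-a segment, Δv = aΔt and Δx = v₀Δt + ½aΔt²; chain segment to segment.
0–2 s: v starts -6 m/s; Δx = -6·2 + ½·1·2² = -10 m; v ends -4 m/s.
2–7 s: v starts -4 m/s; Δx = -4·5 + ½·10·5² = 105 m; v ends 46 m/s.
7–11 s: v starts 46 m/s; Δx = 46·4 + ½·3·4² = 208 m; v ends 58 m/s.
x(11) = 3 + Σ Δx = 306 m.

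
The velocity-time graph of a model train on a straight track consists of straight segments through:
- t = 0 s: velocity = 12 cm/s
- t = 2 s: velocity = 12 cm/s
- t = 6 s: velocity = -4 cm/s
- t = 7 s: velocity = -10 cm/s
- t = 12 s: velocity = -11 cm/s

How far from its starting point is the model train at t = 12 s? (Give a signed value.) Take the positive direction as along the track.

-19.5 cm

Net displacement equals the area under the velocity-time graph (areas below the axis count negative).
0–2 s: 12 × 2 = 24 cm
2–6 s: ½(12 + -4)(4) = 16 cm
6–7 s: ½(-4 + -10)(1) = -7 cm
7–12 s: ½(-10 + -11)(5) = -52.5 cm
Net displacement = -19.5 cm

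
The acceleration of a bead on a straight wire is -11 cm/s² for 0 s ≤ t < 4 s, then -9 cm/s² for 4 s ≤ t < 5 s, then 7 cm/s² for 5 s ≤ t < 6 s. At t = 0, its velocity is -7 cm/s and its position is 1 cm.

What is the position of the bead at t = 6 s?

-227 cm

On each constant-a segment, Δv = aΔt and Δx = v₀Δt + ½aΔt²; chain segment to segment.
0–4 s: v starts -7 cm/s; Δx = -7·4 + ½·-11·4² = -116 cm; v ends -51 cm/s.
4–5 s: v starts -51 cm/s; Δx = -51·1 + ½·-9·1² = -55.5 cm; v ends -60 cm/s.
5–6 s: v starts -60 cm/s; Δx = -60·1 + ½·7·1² = -56.5 cm; v ends -53 cm/s.
x(6) = 1 + Σ Δx = -227 cm.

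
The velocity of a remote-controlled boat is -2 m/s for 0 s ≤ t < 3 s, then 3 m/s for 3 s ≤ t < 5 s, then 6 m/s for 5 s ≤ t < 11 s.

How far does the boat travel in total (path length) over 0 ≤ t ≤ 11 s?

Distance (not displacement) is the total path length: add the absolute areas under v-t.
0–3 s: |-2| × 3 = 6 m
3–5 s: |3| × 2 = 6 m
5–11 s: |6| × 6 = 36 m
Total distance = 48 m

48 m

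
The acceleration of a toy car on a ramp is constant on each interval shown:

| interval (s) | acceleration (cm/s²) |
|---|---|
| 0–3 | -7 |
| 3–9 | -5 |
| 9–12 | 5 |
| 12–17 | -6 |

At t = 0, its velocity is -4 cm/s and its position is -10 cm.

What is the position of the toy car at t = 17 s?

-711 cm

On each constant-a segment, Δv = aΔt and Δx = v₀Δt + ½aΔt²; chain segment to segment.
0–3 s: v starts -4 cm/s; Δx = -4·3 + ½·-7·3² = -43.5 cm; v ends -25 cm/s.
3–9 s: v starts -25 cm/s; Δx = -25·6 + ½·-5·6² = -240 cm; v ends -55 cm/s.
9–12 s: v starts -55 cm/s; Δx = -55·3 + ½·5·3² = -142.5 cm; v ends -40 cm/s.
12–17 s: v starts -40 cm/s; Δx = -40·5 + ½·-6·5² = -275 cm; v ends -70 cm/s.
x(17) = -10 + Σ Δx = -711 cm.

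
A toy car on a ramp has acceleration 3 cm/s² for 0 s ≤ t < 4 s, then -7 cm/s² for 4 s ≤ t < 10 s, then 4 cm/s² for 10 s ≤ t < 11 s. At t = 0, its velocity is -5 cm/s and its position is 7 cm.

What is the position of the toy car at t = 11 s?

On each constant-a segment, Δv = aΔt and Δx = v₀Δt + ½aΔt²; chain segment to segment.
0–4 s: v starts -5 cm/s; Δx = -5·4 + ½·3·4² = 4 cm; v ends 7 cm/s.
4–10 s: v starts 7 cm/s; Δx = 7·6 + ½·-7·6² = -84 cm; v ends -35 cm/s.
10–11 s: v starts -35 cm/s; Δx = -35·1 + ½·4·1² = -33 cm; v ends -31 cm/s.
x(11) = 7 + Σ Δx = -106 cm.

-106 cm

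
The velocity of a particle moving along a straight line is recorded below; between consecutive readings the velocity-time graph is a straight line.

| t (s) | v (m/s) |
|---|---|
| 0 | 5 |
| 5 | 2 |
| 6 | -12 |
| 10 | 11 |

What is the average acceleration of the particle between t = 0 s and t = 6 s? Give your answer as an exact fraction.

Average acceleration = Δv/Δt = (-12 − 5)/(6 − 0) = -17/6 m/s².

-17/6 m/s²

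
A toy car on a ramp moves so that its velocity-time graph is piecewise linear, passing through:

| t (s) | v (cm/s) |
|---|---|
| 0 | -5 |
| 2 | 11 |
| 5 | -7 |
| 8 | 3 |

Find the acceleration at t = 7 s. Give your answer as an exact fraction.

Acceleration is the slope of the v-t graph on 5–8 s: (3 − -7)/(8 − 5) = 10/3 cm/s².

10/3 cm/s²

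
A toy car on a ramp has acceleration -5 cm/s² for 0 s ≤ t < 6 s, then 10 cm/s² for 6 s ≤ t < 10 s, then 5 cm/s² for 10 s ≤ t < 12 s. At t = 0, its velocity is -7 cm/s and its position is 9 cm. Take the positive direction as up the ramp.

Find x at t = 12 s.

-175 cm

On each constant-a segment, Δv = aΔt and Δx = v₀Δt + ½aΔt²; chain segment to segment.
0–6 s: v starts -7 cm/s; Δx = -7·6 + ½·-5·6² = -132 cm; v ends -37 cm/s.
6–10 s: v starts -37 cm/s; Δx = -37·4 + ½·10·4² = -68 cm; v ends 3 cm/s.
10–12 s: v starts 3 cm/s; Δx = 3·2 + ½·5·2² = 16 cm; v ends 13 cm/s.
x(12) = 9 + Σ Δx = -175 cm.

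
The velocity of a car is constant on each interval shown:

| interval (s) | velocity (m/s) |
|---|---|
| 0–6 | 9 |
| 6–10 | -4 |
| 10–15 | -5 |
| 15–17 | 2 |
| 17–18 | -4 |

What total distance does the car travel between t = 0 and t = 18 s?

103 m

Distance (not displacement) is the total path length: add the absolute areas under v-t.
0–6 s: |9| × 6 = 54 m
6–10 s: |-4| × 4 = 16 m
10–15 s: |-5| × 5 = 25 m
15–17 s: |2| × 2 = 4 m
17–18 s: |-4| × 1 = 4 m
Total distance = 103 m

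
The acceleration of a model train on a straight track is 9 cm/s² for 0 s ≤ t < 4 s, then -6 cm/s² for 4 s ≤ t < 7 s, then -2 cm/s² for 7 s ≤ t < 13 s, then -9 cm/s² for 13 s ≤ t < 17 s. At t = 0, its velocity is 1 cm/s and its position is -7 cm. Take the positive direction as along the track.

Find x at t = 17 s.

187 cm

On each constant-a segment, Δv = aΔt and Δx = v₀Δt + ½aΔt²; chain segment to segment.
0–4 s: v starts 1 cm/s; Δx = 1·4 + ½·9·4² = 76 cm; v ends 37 cm/s.
4–7 s: v starts 37 cm/s; Δx = 37·3 + ½·-6·3² = 84 cm; v ends 19 cm/s.
7–13 s: v starts 19 cm/s; Δx = 19·6 + ½·-2·6² = 78 cm; v ends 7 cm/s.
13–17 s: v starts 7 cm/s; Δx = 7·4 + ½·-9·4² = -44 cm; v ends -29 cm/s.
x(17) = -7 + Σ Δx = 187 cm.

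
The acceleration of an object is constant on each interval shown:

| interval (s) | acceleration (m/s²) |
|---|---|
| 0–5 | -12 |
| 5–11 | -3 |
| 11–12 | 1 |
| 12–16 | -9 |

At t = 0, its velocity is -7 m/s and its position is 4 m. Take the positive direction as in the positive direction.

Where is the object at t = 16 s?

On each constant-a segment, Δv = aΔt and Δx = v₀Δt + ½aΔt²; chain segment to segment.
0–5 s: v starts -7 m/s; Δx = -7·5 + ½·-12·5² = -185 m; v ends -67 m/s.
5–11 s: v starts -67 m/s; Δx = -67·6 + ½·-3·6² = -456 m; v ends -85 m/s.
11–12 s: v starts -85 m/s; Δx = -85·1 + ½·1·1² = -84.5 m; v ends -84 m/s.
12–16 s: v starts -84 m/s; Δx = -84·4 + ½·-9·4² = -408 m; v ends -120 m/s.
x(16) = 4 + Σ Δx = -1129.5 m.

-1129.5 m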